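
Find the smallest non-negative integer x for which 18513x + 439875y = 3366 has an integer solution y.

Reduce mod 439875: 18513x ≡ 3366 (mod 439875). With g = gcd(18513, 439875) = 153 dividing 3366, divide through: 121x ≡ 22 (mod 2875).
Since gcd(121, 2875) = 1, x ≡ 22·(121)⁻¹ ≡ 1307 (mod 2875). Smallest non-negative: 1307.

1307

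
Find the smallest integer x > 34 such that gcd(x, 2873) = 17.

51

Multiples of 17 above 34: 17·3, 17·4, … . Need the cofactor coprime to 2873/17 = 169.
Checking s = 3, 4, … the first with gcd(s, 169) = 1 is s = 3, giving 51.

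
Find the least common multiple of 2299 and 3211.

388531

gcd first: 3211 = 1·2299 + 912; 2299 = 2·912 + 475; 912 = 1·475 + 437; 475 = 1·437 + 38; 437 = 11·38 + 19; 38 = 2·19 + 0 → gcd = 19
lcm = 2299·3211/gcd = 7382089/19 = 388531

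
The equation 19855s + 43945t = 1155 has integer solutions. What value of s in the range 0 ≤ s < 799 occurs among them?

290

gcd(19855, 43945) = 55 (Euclid: 43945 = 2·19855 + 4235; 19855 = 4·4235 + 2915; 4235 = 1·2915 + 1320; 2915 = 2·1320 + 275; 1320 = 4·275 + 220; 275 = 1·220 + 55; 220 = 4·55 + 0), and 55 | 1155.
Extended Euclid: 19855·(166) + 43945·(-75) = 55. Scale by 21: s₀ = 3486.
General solution s = s₀ + 799k; reducing mod 799 gives s = 290 (and t = -131).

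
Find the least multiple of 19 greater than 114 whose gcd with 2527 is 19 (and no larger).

2527 = 19·133. Any a with gcd(a, 2527) = 19 is a multiple of 19, say 19s, with s coprime to 133.
Need s > 114/19, so s ≥ 7. First s ≥ 7 with gcd(s, 133) = 1 is s = 8. Thus a = 19·8 = 152.

152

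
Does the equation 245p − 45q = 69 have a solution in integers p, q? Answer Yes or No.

No

By Bézout, 245p − 45q = 69 has integer solutions iff gcd(245, 45) | 69.
Euclid: 245 = 5·45 + 20; 45 = 2·20 + 5; 20 = 4·5 + 0. gcd = 5; 69 mod 5 = 4. No.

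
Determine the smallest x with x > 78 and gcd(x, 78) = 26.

104

Multiples of 26 above 78: 26·4, 26·5, … . Need the cofactor coprime to 78/26 = 3.
Checking s = 4, 5, … the first with gcd(s, 3) = 1 is s = 4, giving 104.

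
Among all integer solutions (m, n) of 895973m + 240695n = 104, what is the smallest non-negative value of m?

Reduce mod 240695: 895973m ≡ 104 (mod 240695). With g = gcd(895973, 240695) = 13 dividing 104, divide through: 68921m ≡ 8 (mod 18515).
Since gcd(68921, 18515) = 1, m ≡ 8·(68921)⁻¹ ≡ 13698 (mod 18515). Smallest non-negative: 13698.

13698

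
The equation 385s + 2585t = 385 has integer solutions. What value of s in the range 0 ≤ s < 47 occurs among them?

Euclid: 2585 = 6·385 + 275; 385 = 1·275 + 110; 275 = 2·110 + 55; 110 = 2·55 + 0 → gcd = 55; 385 = 55·7.
Back-substitution yields 385·(-20) + 2585·(3) = 55, so one solution is s = -20·7 = -140, t = 3·7 = 21.
Solutions in s differ by 2585/55 = 47; the one in [0, 47) is -140 mod 47 = 1.

1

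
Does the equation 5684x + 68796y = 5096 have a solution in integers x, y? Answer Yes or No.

By Bézout, 5684x + 68796y = 5096 has integer solutions iff gcd(5684, 68796) | 5096.
Euclid: 68796 = 12·5684 + 588; 5684 = 9·588 + 392; 588 = 1·392 + 196; 392 = 2·196 + 0. gcd = 196; 5096 mod 196 = 0. Yes.

Yes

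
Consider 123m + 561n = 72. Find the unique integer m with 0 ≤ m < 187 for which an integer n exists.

Reduce mod 561: 123m ≡ 72 (mod 561). With g = gcd(123, 561) = 3 dividing 72, divide through: 41m ≡ 24 (mod 187).
Since gcd(41, 187) = 1, m ≡ 24·(41)⁻¹ ≡ 69 (mod 187). Smallest non-negative: 69.

69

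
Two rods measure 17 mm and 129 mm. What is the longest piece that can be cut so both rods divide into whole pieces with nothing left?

17 = 17
129 = 3 · 43
Common: 1 = 1

1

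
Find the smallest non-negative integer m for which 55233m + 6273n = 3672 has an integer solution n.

38

Euclid: 55233 = 8·6273 + 5049; 6273 = 1·5049 + 1224; 5049 = 4·1224 + 153; 1224 = 8·153 + 0 → gcd = 153; 3672 = 153·24.
Back-substitution yields 55233·(5) + 6273·(-44) = 153, so one solution is m = 5·24 = 120, n = -44·24 = -1056.
Solutions in m differ by 6273/153 = 41; the one in [0, 41) is 120 mod 41 = 38.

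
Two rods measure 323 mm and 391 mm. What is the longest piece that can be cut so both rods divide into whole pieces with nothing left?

323 = 17 · 19
391 = 17 · 23
Common: 17 = 17

17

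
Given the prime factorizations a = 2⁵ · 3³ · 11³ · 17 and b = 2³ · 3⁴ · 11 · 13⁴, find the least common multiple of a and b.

max exponent per prime: 2⁵ · 3⁴ · 11³ · 13⁴ · 17 = 1675079344224

1675079344224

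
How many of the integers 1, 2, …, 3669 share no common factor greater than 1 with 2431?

2898

Prime factors of 2431: 11, 13, 17. Count integers ≤ 3669 divisible by none of them.
By inclusion–exclusion: 3669 − ⌊3669/11⌋ − ⌊3669/13⌋ − ⌊3669/17⌋ + ⌊3669/143⌋ + ⌊3669/187⌋ + ⌊3669/221⌋ − ⌊3669/2431⌋ = 2898.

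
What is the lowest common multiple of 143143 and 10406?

gcd first: 143143 = 13·10406 + 7865; 10406 = 1·7865 + 2541; 7865 = 3·2541 + 242; 2541 = 10·242 + 121; 242 = 2·121 + 0 → gcd = 121
lcm = 143143·10406/gcd = 1489546058/121 = 12310298

12310298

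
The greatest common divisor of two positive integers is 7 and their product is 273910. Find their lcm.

gcd·lcm = product, so lcm = 273910/7 = 39130.

39130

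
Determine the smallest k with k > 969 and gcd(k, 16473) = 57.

Multiples of 57 above 969: 57·18, 57·19, … . Need the cofactor coprime to 16473/57 = 289.
Checking s = 18, 19, … the first with gcd(s, 289) = 1 is s = 18, giving 1026.

1026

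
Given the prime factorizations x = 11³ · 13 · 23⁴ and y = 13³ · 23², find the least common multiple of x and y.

818313011087

max exponent per prime: 11³ · 13³ · 23⁴ = 818313011087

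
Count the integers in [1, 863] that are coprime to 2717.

687

Prime factors of 2717: 11, 13, 19. Count integers ≤ 863 divisible by none of them.
By inclusion–exclusion: 863 − ⌊863/11⌋ − ⌊863/13⌋ − ⌊863/19⌋ + ⌊863/143⌋ + ⌊863/209⌋ + ⌊863/247⌋ − ⌊863/2717⌋ = 687.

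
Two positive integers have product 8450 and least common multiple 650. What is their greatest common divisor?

From gcd × lcm = pq: gcd = 8450 / 650 = 13.

13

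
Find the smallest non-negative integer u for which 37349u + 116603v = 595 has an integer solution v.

793

gcd(37349, 116603) = 17 (Euclid: 116603 = 3·37349 + 4556; 37349 = 8·4556 + 901; 4556 = 5·901 + 51; 901 = 17·51 + 34; 51 = 1·34 + 17; 34 = 2·17 + 0), and 17 | 595.
Extended Euclid: 37349·(-2329) + 116603·(746) = 17. Scale by 35: u₀ = -81515.
General solution u = u₀ + 6859t; reducing mod 6859 gives u = 793 (and v = -254).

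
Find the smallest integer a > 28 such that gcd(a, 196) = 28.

56

196 = 28·7. Any a with gcd(a, 196) = 28 is a multiple of 28, say 28s, with s coprime to 7.
Need s > 28/28, so s ≥ 2. First s ≥ 2 with gcd(s, 7) = 1 is s = 2. Thus a = 28·2 = 56.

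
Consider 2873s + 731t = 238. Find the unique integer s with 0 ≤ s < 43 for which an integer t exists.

Reduce mod 731: 2873s ≡ 238 (mod 731). With g = gcd(2873, 731) = 17 dividing 238, divide through: 169s ≡ 14 (mod 43).
Since gcd(169, 43) = 1, s ≡ 14·(169)⁻¹ ≡ 24 (mod 43). Smallest non-negative: 24.

24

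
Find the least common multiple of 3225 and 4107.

gcd first: 4107 = 1·3225 + 882; 3225 = 3·882 + 579; 882 = 1·579 + 303; 579 = 1·303 + 276; 303 = 1·276 + 27; 276 = 10·27 + 6; 27 = 4·6 + 3; 6 = 2·3 + 0 → gcd = 3
lcm = 3225·4107/gcd = 13245075/3 = 4415025

4415025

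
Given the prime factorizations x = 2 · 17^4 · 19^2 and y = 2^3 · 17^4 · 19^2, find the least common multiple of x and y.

241208648

max exponent per prime: 2^3 · 17^4 · 19^2 = 241208648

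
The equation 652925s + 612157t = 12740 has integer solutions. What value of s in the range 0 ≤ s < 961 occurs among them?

Euclid: 652925 = 1·612157 + 40768; 612157 = 15·40768 + 637; 40768 = 64·637 + 0 → gcd = 637; 12740 = 637·20.
Back-substitution yields 652925·(-15) + 612157·(16) = 637, so one solution is s = -15·20 = -300, t = 16·20 = 320.
Solutions in s differ by 612157/637 = 961; the one in [0, 961) is -300 mod 961 = 661.

661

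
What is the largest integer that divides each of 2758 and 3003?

2758 = 2 · 7 · 197
3003 = 3 · 7 · 11 · 13
Common: 7 = 7

7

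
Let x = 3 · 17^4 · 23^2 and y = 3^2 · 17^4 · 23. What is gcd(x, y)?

5762949

min exponent per shared prime: 3 · 17^4 · 23 = 5762949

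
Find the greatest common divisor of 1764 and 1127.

49

1764 = 2² · 3² · 7²
1127 = 7² · 23
Common: 7² = 49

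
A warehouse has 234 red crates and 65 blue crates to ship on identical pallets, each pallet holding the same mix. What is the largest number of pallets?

Euclid: 234 = 3·65 + 39; 65 = 1·39 + 26; 39 = 1·26 + 13; 26 = 2·13 + 0. Last nonzero remainder: 13.

13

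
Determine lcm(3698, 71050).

131371450

3698 = 2 · 43²; 71050 = 2 · 5² · 7² · 29
max exponents: 2 · 5² · 7² · 29 · 43² = 131371450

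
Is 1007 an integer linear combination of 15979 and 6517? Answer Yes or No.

Yes

By Bézout, 15979s − 6517t = 1007 has integer solutions iff gcd(15979, 6517) | 1007.
Euclid: 15979 = 2·6517 + 2945; 6517 = 2·2945 + 627; 2945 = 4·627 + 437; 627 = 1·437 + 190; 437 = 2·190 + 57; 190 = 3·57 + 19; 57 = 3·19 + 0. gcd = 19; 1007 mod 19 = 0. Yes.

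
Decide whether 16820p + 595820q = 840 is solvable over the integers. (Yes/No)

By Bézout, 16820p + 595820q = 840 has integer solutions iff gcd(16820, 595820) | 840.
Euclid: 595820 = 35·16820 + 7120; 16820 = 2·7120 + 2580; 7120 = 2·2580 + 1960; 2580 = 1·1960 + 620; 1960 = 3·620 + 100; 620 = 6·100 + 20; 100 = 5·20 + 0. gcd = 20; 840 mod 20 = 0. Yes.

Yes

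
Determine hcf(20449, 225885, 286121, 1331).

gcd(20449, 225885): 225885 = 11·20449 + 946; 20449 = 21·946 + 583; 946 = 1·583 + 363; 583 = 1·363 + 220; 363 = 1·220 + 143; 220 = 1·143 + 77; 143 = 1·77 + 66; 77 = 1·66 + 11; 66 = 6·11 + 0 → 11
gcd(11, 286121): 286121 = 26011·11 + 0 → 11
gcd(11, 1331): 1331 = 121·11 + 0 → 11

11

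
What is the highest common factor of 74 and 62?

74 = 2 · 37
62 = 2 · 31
Common: 2 = 2

2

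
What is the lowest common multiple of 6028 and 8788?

gcd first: 8788 = 1·6028 + 2760; 6028 = 2·2760 + 508; 2760 = 5·508 + 220; 508 = 2·220 + 68; 220 = 3·68 + 16; 68 = 4·16 + 4; 16 = 4·4 + 0 → gcd = 4
lcm = 6028·8788/gcd = 52974064/4 = 13243516

13243516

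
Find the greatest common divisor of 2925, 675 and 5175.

gcd(2925, 675): 2925 = 4·675 + 225; 675 = 3·225 + 0 → 225
gcd(225, 5175): 5175 = 23·225 + 0 → 225

225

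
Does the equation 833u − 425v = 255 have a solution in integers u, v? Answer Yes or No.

gcd(833, 425): 833 = 1·425 + 408; 425 = 1·408 + 17; 408 = 24·17 + 0 → 17
17 divides 255, so a solution exists.

Yes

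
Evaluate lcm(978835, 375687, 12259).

26674973563095

978835 = 5 · 11 · 13 · 37²; 375687 = 3² · 13³ · 19; 12259 = 13 · 23 · 41
lcm takes max exponent of each prime: 3² · 5 · 11 · 13³ · 19 · 23 · 37² · 41 = 26674973563095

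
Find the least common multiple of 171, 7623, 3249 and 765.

233911755

171 = 3² · 19; 7623 = 3² · 7 · 11²; 3249 = 3² · 19²; 765 = 3² · 5 · 17
lcm takes max exponent of each prime: 3² · 5 · 7 · 11² · 17 · 19² = 233911755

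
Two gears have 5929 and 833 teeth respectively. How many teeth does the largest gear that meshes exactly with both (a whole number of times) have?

49

Euclid: 5929 = 7·833 + 98; 833 = 8·98 + 49; 98 = 2·49 + 0. Last nonzero remainder: 49.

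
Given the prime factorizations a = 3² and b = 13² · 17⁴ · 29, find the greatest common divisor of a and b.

1

min exponent per shared prime: (none) = 1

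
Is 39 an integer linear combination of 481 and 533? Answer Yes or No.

By Bézout, 481s + 533t = 39 has integer solutions iff gcd(481, 533) | 39.
Euclid: 533 = 1·481 + 52; 481 = 9·52 + 13; 52 = 4·13 + 0. gcd = 13; 39 mod 13 = 0. Yes.

Yes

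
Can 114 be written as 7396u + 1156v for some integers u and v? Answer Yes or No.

No

By Bézout, 7396u + 1156v = 114 has integer solutions iff gcd(7396, 1156) | 114.
Euclid: 7396 = 6·1156 + 460; 1156 = 2·460 + 236; 460 = 1·236 + 224; 236 = 1·224 + 12; 224 = 18·12 + 8; 12 = 1·8 + 4; 8 = 2·4 + 0. gcd = 4; 114 mod 4 = 2. No.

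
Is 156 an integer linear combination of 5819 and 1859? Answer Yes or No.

No

gcd(5819, 1859): 5819 = 3·1859 + 242; 1859 = 7·242 + 165; 242 = 1·165 + 77; 165 = 2·77 + 11; 77 = 7·11 + 0 → 11
11 does not divide 156, so a solution does not exist.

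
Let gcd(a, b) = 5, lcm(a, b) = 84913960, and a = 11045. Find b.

a·b = gcd·lcm = 5·84913960 = 424569800, so b = 424569800/11045 = 38440.

38440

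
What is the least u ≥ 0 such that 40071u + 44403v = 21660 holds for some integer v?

Euclid: 44403 = 1·40071 + 4332; 40071 = 9·4332 + 1083; 4332 = 4·1083 + 0 → gcd = 1083; 21660 = 1083·20.
Back-substitution yields 40071·(10) + 44403·(-9) = 1083, so one solution is u = 10·20 = 200, v = -9·20 = -180.
Solutions in u differ by 44403/1083 = 41; the one in [0, 41) is 200 mod 41 = 36.

36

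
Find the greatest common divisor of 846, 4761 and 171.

846 = 2 · 3² · 47; 4761 = 3² · 23²; 171 = 3² · 19
gcd takes min exponent of each prime: 3² = 9

9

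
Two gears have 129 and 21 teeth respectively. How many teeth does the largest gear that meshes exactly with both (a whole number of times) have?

Euclid: 129 = 6·21 + 3; 21 = 7·3 + 0. Last nonzero remainder: 3.

3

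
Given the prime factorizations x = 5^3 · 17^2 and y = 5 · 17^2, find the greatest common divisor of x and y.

1445

min exponent per shared prime: 5 · 17^2 = 1445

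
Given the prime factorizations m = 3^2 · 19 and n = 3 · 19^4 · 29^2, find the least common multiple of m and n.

986399649

max exponent per prime: 3^2 · 19^4 · 29^2 = 986399649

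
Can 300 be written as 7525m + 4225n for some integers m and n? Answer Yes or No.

gcd(7525, 4225): 7525 = 1·4225 + 3300; 4225 = 1·3300 + 925; 3300 = 3·925 + 525; 925 = 1·525 + 400; 525 = 1·400 + 125; 400 = 3·125 + 25; 125 = 5·25 + 0 → 25
25 divides 300, so a solution exists.

Yes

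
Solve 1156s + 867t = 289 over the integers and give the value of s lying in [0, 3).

Reduce mod 867: 1156s ≡ 289 (mod 867). With g = gcd(1156, 867) = 289 dividing 289, divide through: 4s ≡ 1 (mod 3).
Since gcd(4, 3) = 1, s ≡ 1·(4)⁻¹ ≡ 1 (mod 3). Smallest non-negative: 1.

1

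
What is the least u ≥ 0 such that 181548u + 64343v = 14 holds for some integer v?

Euclid: 181548 = 2·64343 + 52862; 64343 = 1·52862 + 11481; 52862 = 4·11481 + 6938; 11481 = 1·6938 + 4543; 6938 = 1·4543 + 2395; 4543 = 1·2395 + 2148; 2395 = 1·2148 + 247; 2148 = 8·247 + 172; 247 = 1·172 + 75; 172 = 2·75 + 22; 75 = 3·22 + 9; 22 = 2·9 + 4; 9 = 2·4 + 1; 4 = 4·1 + 0 → gcd = 1; 14 = 1·14.
Back-substitution yields 181548·(14588) + 64343·(-41161) = 1, so one solution is u = 14588·14 = 204232, v = -41161·14 = -576254.
Solutions in u differ by 64343/1 = 64343; the one in [0, 64343) is 204232 mod 64343 = 11203.

11203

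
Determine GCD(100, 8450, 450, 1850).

50

gcd(100, 8450): 8450 = 84·100 + 50; 100 = 2·50 + 0 → 50
gcd(50, 450): 450 = 9·50 + 0 → 50
gcd(50, 1850): 1850 = 37·50 + 0 → 50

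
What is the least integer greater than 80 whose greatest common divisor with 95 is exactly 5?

95 = 5·19. Any k with gcd(k, 95) = 5 is a multiple of 5, say 5s, with s coprime to 19.
Need s > 80/5, so s ≥ 17. First s ≥ 17 with gcd(s, 19) = 1 is s = 17. Thus k = 5·17 = 85.

85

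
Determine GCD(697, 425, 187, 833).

gcd(697, 425): 697 = 1·425 + 272; 425 = 1·272 + 153; 272 = 1·153 + 119; 153 = 1·119 + 34; 119 = 3·34 + 17; 34 = 2·17 + 0 → 17
gcd(17, 187): 187 = 11·17 + 0 → 17
gcd(17, 833): 833 = 49·17 + 0 → 17

17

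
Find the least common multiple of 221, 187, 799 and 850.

221 = 13 · 17; 187 = 11 · 17; 799 = 17 · 47; 850 = 2 · 5² · 17
lcm takes max exponent of each prime: 2 · 5² · 11 · 13 · 17 · 47 = 5712850

5712850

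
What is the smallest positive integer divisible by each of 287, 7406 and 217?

lcm(287, 7406) = 287·7406/gcd = 2125522/7 = 303646
lcm(303646, 217) = 303646·217/gcd = 65891182/7 = 9413026

9413026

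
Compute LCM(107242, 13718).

107242 = 2 · 29 · 43²; 13718 = 2 · 19³
max exponents: 2 · 19³ · 29 · 43² = 735572878

735572878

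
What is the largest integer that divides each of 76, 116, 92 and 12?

76 = 2² · 19; 116 = 2² · 29; 92 = 2² · 23; 12 = 2² · 3
gcd takes min exponent of each prime: 2² = 4

4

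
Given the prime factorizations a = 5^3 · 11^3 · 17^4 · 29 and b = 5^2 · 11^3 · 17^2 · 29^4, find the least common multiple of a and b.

9828239828716375

max exponent per prime: 5^3 · 11^3 · 17^4 · 29^4 = 9828239828716375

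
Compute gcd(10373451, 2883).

Euclid: 10373451 = 3598·2883 + 417; 2883 = 6·417 + 381; 417 = 1·381 + 36; 381 = 10·36 + 21; 36 = 1·21 + 15; 21 = 1·15 + 6; 15 = 2·6 + 3; 6 = 2·3 + 0. Last nonzero remainder: 3.

3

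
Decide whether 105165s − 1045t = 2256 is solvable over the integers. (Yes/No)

By Bézout, 105165s − 1045t = 2256 has integer solutions iff gcd(105165, 1045) | 2256.
Euclid: 105165 = 100·1045 + 665; 1045 = 1·665 + 380; 665 = 1·380 + 285; 380 = 1·285 + 95; 285 = 3·95 + 0. gcd = 95; 2256 mod 95 = 71. No.

No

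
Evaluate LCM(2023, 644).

186116

2023 = 7 · 17²; 644 = 2² · 7 · 23
max exponents: 2² · 7 · 17² · 23 = 186116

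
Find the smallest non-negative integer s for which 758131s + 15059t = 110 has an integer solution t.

1183

gcd(758131, 15059) = 11 (Euclid: 758131 = 50·15059 + 5181; 15059 = 2·5181 + 4697; 5181 = 1·4697 + 484; 4697 = 9·484 + 341; 484 = 1·341 + 143; 341 = 2·143 + 55; 143 = 2·55 + 33; 55 = 1·33 + 22; 33 = 1·22 + 11; 22 = 2·11 + 0), and 11 | 110.
Extended Euclid: 758131·(529) + 15059·(-26632) = 11. Scale by 10: s₀ = 5290.
General solution s = s₀ + 1369k; reducing mod 1369 gives s = 1183 (and t = -59557).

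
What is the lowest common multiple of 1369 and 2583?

1369 = 37²; 2583 = 3² · 7 · 41
max exponents: 3² · 7 · 37² · 41 = 3536127

3536127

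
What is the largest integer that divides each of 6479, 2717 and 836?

6479 = 11 · 19 · 31; 2717 = 11 · 13 · 19; 836 = 2² · 11 · 19
gcd takes min exponent of each prime: 11 · 19 = 209

209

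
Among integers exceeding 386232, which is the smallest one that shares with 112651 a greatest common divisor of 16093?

402325

112651 = 16093·7. Any k with gcd(k, 112651) = 16093 is a multiple of 16093, say 16093s, with s coprime to 7.
Need s > 386232/16093, so s ≥ 25. First s ≥ 25 with gcd(s, 7) = 1 is s = 25. Thus k = 16093·25 = 402325.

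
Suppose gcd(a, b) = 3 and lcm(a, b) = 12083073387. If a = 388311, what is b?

93351

Using ab = gcd(a,b)·lcm(a,b) = 3·12083073387 = 36249220161, we get b = 36249220161/388311 = 93351.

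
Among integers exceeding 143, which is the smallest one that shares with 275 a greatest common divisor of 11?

275 = 11·25. Any t with gcd(t, 275) = 11 is a multiple of 11, say 11s, with s coprime to 25.
Need s > 143/11, so s ≥ 14. First s ≥ 14 with gcd(s, 25) = 1 is s = 14. Thus t = 11·14 = 154.

154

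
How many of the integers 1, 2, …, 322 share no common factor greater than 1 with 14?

138

14 = 2·7. Inclusion–exclusion on these primes:
322 − ⌊322/2⌋ − ⌊322/7⌋ + ⌊322/14⌋ = 138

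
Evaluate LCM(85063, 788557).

85063 = 11² · 19 · 37; 788557 = 7³ · 11² · 19
max exponents: 7³ · 11² · 19 · 37 = 29176609

29176609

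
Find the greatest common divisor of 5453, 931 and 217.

7

5453 = 7 · 19 · 41; 931 = 7² · 19; 217 = 7 · 31
gcd takes min exponent of each prime: 7 = 7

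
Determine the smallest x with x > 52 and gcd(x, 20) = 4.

56

gcd(x, 20) = 4 forces 4 | x; write x = 4s. Then gcd(4s, 4·5) = 4·gcd(s, 5), so need gcd(s, 5) = 1.
4s > 52 gives s ≥ 14. The least s ≥ 14 coprime to 5 is 14, so x = 4·14 = 56.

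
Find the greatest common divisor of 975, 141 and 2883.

3

975 = 3 · 5² · 13; 141 = 3 · 47; 2883 = 3 · 31²
gcd takes min exponent of each prime: 3 = 3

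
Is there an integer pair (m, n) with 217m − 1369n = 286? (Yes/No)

Yes

By Bézout, 217m − 1369n = 286 has integer solutions iff gcd(217, 1369) | 286.
Euclid: 1369 = 6·217 + 67; 217 = 3·67 + 16; 67 = 4·16 + 3; 16 = 5·3 + 1; 3 = 3·1 + 0. gcd = 1; 286 mod 1 = 0. Yes.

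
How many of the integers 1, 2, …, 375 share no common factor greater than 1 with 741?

741 = 3·13·19. Inclusion–exclusion on these primes:
375 − ⌊375/3⌋ − ⌊375/13⌋ − ⌊375/19⌋ + ⌊375/39⌋ + ⌊375/57⌋ + ⌊375/247⌋ − ⌊375/741⌋ = 219

219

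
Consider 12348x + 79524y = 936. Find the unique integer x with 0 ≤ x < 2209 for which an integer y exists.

116

gcd(12348, 79524) = 36 (Euclid: 79524 = 6·12348 + 5436; 12348 = 2·5436 + 1476; 5436 = 3·1476 + 1008; 1476 = 1·1008 + 468; 1008 = 2·468 + 72; 468 = 6·72 + 36; 72 = 2·36 + 0), and 36 | 936.
Extended Euclid: 12348·(1024) + 79524·(-159) = 36. Scale by 26: x₀ = 26624.
General solution x = x₀ + 2209t; reducing mod 2209 gives x = 116 (and y = -18).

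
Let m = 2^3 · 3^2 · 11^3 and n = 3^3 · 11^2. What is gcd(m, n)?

1089

min exponent per shared prime: 3^2 · 11^2 = 1089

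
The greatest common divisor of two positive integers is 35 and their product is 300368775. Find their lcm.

8581965

For any two positive integers, gcd × lcm equals their product. Hence lcm = 300368775 / 35 = 8581965.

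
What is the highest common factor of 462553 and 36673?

Euclid: 462553 = 12·36673 + 22477; 36673 = 1·22477 + 14196; 22477 = 1·14196 + 8281; 14196 = 1·8281 + 5915; 8281 = 1·5915 + 2366; 5915 = 2·2366 + 1183; 2366 = 2·1183 + 0. Last nonzero remainder: 1183.

1183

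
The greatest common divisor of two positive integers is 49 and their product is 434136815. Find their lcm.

8859935

gcd·lcm = product, so lcm = 434136815/49 = 8859935.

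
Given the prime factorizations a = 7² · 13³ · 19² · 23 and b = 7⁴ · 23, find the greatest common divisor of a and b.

min exponent per shared prime: 7² · 23 = 1127

1127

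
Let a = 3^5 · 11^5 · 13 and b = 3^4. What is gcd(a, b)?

81

min exponent per shared prime: 3^4 = 81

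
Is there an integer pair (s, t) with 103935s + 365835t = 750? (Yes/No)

gcd(103935, 365835): 365835 = 3·103935 + 54030; 103935 = 1·54030 + 49905; 54030 = 1·49905 + 4125; 49905 = 12·4125 + 405; 4125 = 10·405 + 75; 405 = 5·75 + 30; 75 = 2·30 + 15; 30 = 2·15 + 0 → 15
15 divides 750, so a solution exists.

Yes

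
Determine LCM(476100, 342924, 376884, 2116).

142436081049300

476100 = 2² · 3² · 5² · 23²; 342924 = 2² · 3 · 17 · 41²; 376884 = 2² · 3² · 19² · 29; 2116 = 2² · 23²
lcm takes max exponent of each prime: 2² · 3² · 5² · 17 · 19² · 23² · 29 · 41² = 142436081049300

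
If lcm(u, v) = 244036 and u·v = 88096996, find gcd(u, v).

361

From gcd × lcm = uv: gcd = 88096996 / 244036 = 361.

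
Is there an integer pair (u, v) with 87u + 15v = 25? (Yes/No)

By Bézout, 87u + 15v = 25 has integer solutions iff gcd(87, 15) | 25.
Euclid: 87 = 5·15 + 12; 15 = 1·12 + 3; 12 = 4·3 + 0. gcd = 3; 25 mod 3 = 1. No.

No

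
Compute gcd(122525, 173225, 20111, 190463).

169

gcd(122525, 173225): 173225 = 1·122525 + 50700; 122525 = 2·50700 + 21125; 50700 = 2·21125 + 8450; 21125 = 2·8450 + 4225; 8450 = 2·4225 + 0 → 4225
gcd(4225, 20111): 20111 = 4·4225 + 3211; 4225 = 1·3211 + 1014; 3211 = 3·1014 + 169; 1014 = 6·169 + 0 → 169
gcd(169, 190463): 190463 = 1127·169 + 0 → 169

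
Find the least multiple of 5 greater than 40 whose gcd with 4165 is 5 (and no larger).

45

gcd(a, 4165) = 5 forces 5 | a; write a = 5s. Then gcd(5s, 5·833) = 5·gcd(s, 833), so need gcd(s, 833) = 1.
5s > 40 gives s ≥ 9. The least s ≥ 9 coprime to 833 is 9, so a = 5·9 = 45.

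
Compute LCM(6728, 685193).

4609978504

gcd first: 685193 = 101·6728 + 5665; 6728 = 1·5665 + 1063; 5665 = 5·1063 + 350; 1063 = 3·350 + 13; 350 = 26·13 + 12; 13 = 1·12 + 1; 12 = 12·1 + 0 → gcd = 1
lcm = 6728·685193/gcd = 4609978504/1 = 4609978504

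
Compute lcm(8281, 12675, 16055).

11800425

lcm(8281, 12675) = 8281·12675/gcd = 104961675/169 = 621075
lcm(621075, 16055) = 621075·16055/gcd = 9971359125/845 = 11800425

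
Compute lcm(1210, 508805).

gcd first: 508805 = 420·1210 + 605; 1210 = 2·605 + 0 → gcd = 605
lcm = 1210·508805/gcd = 615654050/605 = 1017610

1017610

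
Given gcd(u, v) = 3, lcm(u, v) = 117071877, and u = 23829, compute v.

u·v = gcd·lcm = 3·117071877 = 351215631, so v = 351215631/23829 = 14739.

14739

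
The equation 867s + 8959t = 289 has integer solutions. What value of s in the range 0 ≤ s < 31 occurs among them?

21

gcd(867, 8959) = 289 (Euclid: 8959 = 10·867 + 289; 867 = 3·289 + 0), and 289 | 289.
Extended Euclid: 867·(-10) + 8959·(1) = 289. Scale by 1: s₀ = -10.
General solution s = s₀ + 31k; reducing mod 31 gives s = 21 (and t = -2).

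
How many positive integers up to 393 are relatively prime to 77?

77 = 7·11. Inclusion–exclusion on these primes:
393 − ⌊393/7⌋ − ⌊393/11⌋ + ⌊393/77⌋ = 307

307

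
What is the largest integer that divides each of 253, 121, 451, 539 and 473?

gcd(253, 121): 253 = 2·121 + 11; 121 = 11·11 + 0 → 11
gcd(11, 451): 451 = 41·11 + 0 → 11
gcd(11, 539): 539 = 49·11 + 0 → 11
gcd(11, 473): 473 = 43·11 + 0 → 11

11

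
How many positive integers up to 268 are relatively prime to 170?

Prime factors of 170: 2, 5, 17. Count integers ≤ 268 divisible by none of them.
By inclusion–exclusion: 268 − ⌊268/2⌋ − ⌊268/5⌋ − ⌊268/17⌋ + ⌊268/10⌋ + ⌊268/34⌋ + ⌊268/85⌋ − ⌊268/170⌋ = 101.

101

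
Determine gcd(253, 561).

11

253 = 11 · 23
561 = 3 · 11 · 17
Common: 11 = 11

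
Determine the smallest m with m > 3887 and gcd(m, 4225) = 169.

gcd(m, 4225) = 169 forces 169 | m; write m = 169s. Then gcd(169s, 169·25) = 169·gcd(s, 25), so need gcd(s, 25) = 1.
169s > 3887 gives s ≥ 24. The least s ≥ 24 coprime to 25 is 24, so m = 169·24 = 4056.

4056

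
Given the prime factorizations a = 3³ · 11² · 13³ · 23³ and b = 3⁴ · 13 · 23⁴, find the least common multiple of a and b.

6025759445277

max exponent per prime: 3⁴ · 11² · 13³ · 23⁴ = 6025759445277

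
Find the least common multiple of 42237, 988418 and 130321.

41747811066

42237 = 3² · 13 · 19²; 988418 = 2 · 19² · 37²; 130321 = 19⁴
lcm takes max exponent of each prime: 2 · 3² · 13 · 19⁴ · 37² = 41747811066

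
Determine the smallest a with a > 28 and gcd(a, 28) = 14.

Multiples of 14 above 28: 14·3, 14·4, … . Need the cofactor coprime to 28/14 = 2.
Checking s = 3, 4, … the first with gcd(s, 2) = 1 is s = 3, giving 42.

42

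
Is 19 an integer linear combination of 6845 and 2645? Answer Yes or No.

gcd(6845, 2645): 6845 = 2·2645 + 1555; 2645 = 1·1555 + 1090; 1555 = 1·1090 + 465; 1090 = 2·465 + 160; 465 = 2·160 + 145; 160 = 1·145 + 15; 145 = 9·15 + 10; 15 = 1·10 + 5; 10 = 2·5 + 0 → 5
5 does not divide 19, so a solution does not exist.

No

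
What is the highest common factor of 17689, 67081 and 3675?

49

gcd(17689, 67081): 67081 = 3·17689 + 14014; 17689 = 1·14014 + 3675; 14014 = 3·3675 + 2989; 3675 = 1·2989 + 686; 2989 = 4·686 + 245; 686 = 2·245 + 196; 245 = 1·196 + 49; 196 = 4·49 + 0 → 49
gcd(49, 3675): 3675 = 75·49 + 0 → 49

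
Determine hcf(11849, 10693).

289

Euclid: 11849 = 1·10693 + 1156; 10693 = 9·1156 + 289; 1156 = 4·289 + 0. Last nonzero remainder: 289.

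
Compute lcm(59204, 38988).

1598508

gcd first: 59204 = 1·38988 + 20216; 38988 = 1·20216 + 18772; 20216 = 1·18772 + 1444; 18772 = 13·1444 + 0 → gcd = 1444
lcm = 59204·38988/gcd = 2308245552/1444 = 1598508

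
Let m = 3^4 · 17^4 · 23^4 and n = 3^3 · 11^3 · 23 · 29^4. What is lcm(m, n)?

max exponent per prime: 3^4 · 11^3 · 17^4 · 23^4 · 29^4 = 1782223211316266774451

1782223211316266774451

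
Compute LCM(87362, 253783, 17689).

lcm(87362, 253783) = 87362·253783/gcd = 22170990446/361 = 61415486
lcm(61415486, 17689) = 61415486·17689/gcd = 1086378531854/361 = 3009358814

3009358814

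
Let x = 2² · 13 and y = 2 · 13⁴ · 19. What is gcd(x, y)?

26

min exponent per shared prime: 2 · 13 = 26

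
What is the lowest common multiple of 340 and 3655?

340 = 2² · 5 · 17; 3655 = 5 · 17 · 43
max exponents: 2² · 5 · 17 · 43 = 14620

14620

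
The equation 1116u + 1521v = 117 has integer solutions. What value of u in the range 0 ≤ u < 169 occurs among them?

Reduce mod 1521: 1116u ≡ 117 (mod 1521). With g = gcd(1116, 1521) = 9 dividing 117, divide through: 124u ≡ 13 (mod 169).
Since gcd(124, 169) = 1, u ≡ 13·(124)⁻¹ ≡ 26 (mod 169). Smallest non-negative: 26.

26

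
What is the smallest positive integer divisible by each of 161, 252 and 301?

lcm(161, 252) = 161·252/gcd = 40572/7 = 5796
lcm(5796, 301) = 5796·301/gcd = 1744596/7 = 249228

249228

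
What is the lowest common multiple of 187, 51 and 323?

187 = 11 · 17; 51 = 3 · 17; 323 = 17 · 19
lcm takes max exponent of each prime: 3 · 11 · 17 · 19 = 10659

10659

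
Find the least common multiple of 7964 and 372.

gcd first: 7964 = 21·372 + 152; 372 = 2·152 + 68; 152 = 2·68 + 16; 68 = 4·16 + 4; 16 = 4·4 + 0 → gcd = 4
lcm = 7964·372/gcd = 2962608/4 = 740652

740652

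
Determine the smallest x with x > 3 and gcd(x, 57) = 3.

57 = 3·19. Any x with gcd(x, 57) = 3 is a multiple of 3, say 3s, with s coprime to 19.
Need s > 3/3, so s ≥ 2. First s ≥ 2 with gcd(s, 19) = 1 is s = 2. Thus x = 3·2 = 6.

6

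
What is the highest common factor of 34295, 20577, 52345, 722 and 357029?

34295 = 5 · 19³; 20577 = 3 · 19³; 52345 = 5 · 19² · 29; 722 = 2 · 19²; 357029 = 19² · 23 · 43
gcd takes min exponent of each prime: 19² = 361

361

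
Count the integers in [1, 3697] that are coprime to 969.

Prime factors of 969: 3, 17, 19. Count integers ≤ 3697 divisible by none of them.
By inclusion–exclusion: 3697 − ⌊3697/3⌋ − ⌊3697/17⌋ − ⌊3697/19⌋ + ⌊3697/51⌋ + ⌊3697/57⌋ + ⌊3697/323⌋ − ⌊3697/969⌋ = 2198.

2198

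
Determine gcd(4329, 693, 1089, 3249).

gcd(4329, 693): 4329 = 6·693 + 171; 693 = 4·171 + 9; 171 = 19·9 + 0 → 9
gcd(9, 1089): 1089 = 121·9 + 0 → 9
gcd(9, 3249): 3249 = 361·9 + 0 → 9

9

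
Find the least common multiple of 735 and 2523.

gcd first: 2523 = 3·735 + 318; 735 = 2·318 + 99; 318 = 3·99 + 21; 99 = 4·21 + 15; 21 = 1·15 + 6; 15 = 2·6 + 3; 6 = 2·3 + 0 → gcd = 3
lcm = 735·2523/gcd = 1854405/3 = 618135

618135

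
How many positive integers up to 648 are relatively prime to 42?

42 = 2·3·7. Inclusion–exclusion on these primes:
648 − ⌊648/2⌋ − ⌊648/3⌋ − ⌊648/7⌋ + ⌊648/6⌋ + ⌊648/14⌋ + ⌊648/21⌋ − ⌊648/42⌋ = 185

185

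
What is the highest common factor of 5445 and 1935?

45

Euclid: 5445 = 2·1935 + 1575; 1935 = 1·1575 + 360; 1575 = 4·360 + 135; 360 = 2·135 + 90; 135 = 1·90 + 45; 90 = 2·45 + 0. Last nonzero remainder: 45.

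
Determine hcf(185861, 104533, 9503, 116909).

221

gcd(185861, 104533): 185861 = 1·104533 + 81328; 104533 = 1·81328 + 23205; 81328 = 3·23205 + 11713; 23205 = 1·11713 + 11492; 11713 = 1·11492 + 221; 11492 = 52·221 + 0 → 221
gcd(221, 9503): 9503 = 43·221 + 0 → 221
gcd(221, 116909): 116909 = 529·221 + 0 → 221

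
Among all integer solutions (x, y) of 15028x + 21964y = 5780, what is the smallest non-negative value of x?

gcd(15028, 21964) = 1156 (Euclid: 21964 = 1·15028 + 6936; 15028 = 2·6936 + 1156; 6936 = 6·1156 + 0), and 1156 | 5780.
Extended Euclid: 15028·(3) + 21964·(-2) = 1156. Scale by 5: x₀ = 15.
General solution x = x₀ + 19t; reducing mod 19 gives x = 15 (and y = -10).

15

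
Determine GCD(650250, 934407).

650250 = 2 · 3² · 5³ · 17²
934407 = 3² · 47³
Common: 3² = 9

9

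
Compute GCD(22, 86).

Euclid: 86 = 3·22 + 20; 22 = 1·20 + 2; 20 = 10·2 + 0. Last nonzero remainder: 2.

2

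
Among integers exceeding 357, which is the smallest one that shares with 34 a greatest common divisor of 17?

391

gcd(k, 34) = 17 forces 17 | k; write k = 17s. Then gcd(17s, 17·2) = 17·gcd(s, 2), so need gcd(s, 2) = 1.
17s > 357 gives s ≥ 22. The least s ≥ 22 coprime to 2 is 23, so k = 17·23 = 391.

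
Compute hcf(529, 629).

Euclid: 629 = 1·529 + 100; 529 = 5·100 + 29; 100 = 3·29 + 13; 29 = 2·13 + 3; 13 = 4·3 + 1; 3 = 3·1 + 0. Last nonzero remainder: 1.

1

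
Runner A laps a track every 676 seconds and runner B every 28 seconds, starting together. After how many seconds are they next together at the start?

4732

gcd first: 676 = 24·28 + 4; 28 = 7·4 + 0 → gcd = 4
lcm = 676·28/gcd = 18928/4 = 4732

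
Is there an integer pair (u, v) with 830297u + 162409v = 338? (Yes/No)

Yes

By Bézout, 830297u + 162409v = 338 has integer solutions iff gcd(830297, 162409) | 338.
Euclid: 830297 = 5·162409 + 18252; 162409 = 8·18252 + 16393; 18252 = 1·16393 + 1859; 16393 = 8·1859 + 1521; 1859 = 1·1521 + 338; 1521 = 4·338 + 169; 338 = 2·169 + 0. gcd = 169; 338 mod 169 = 0. Yes.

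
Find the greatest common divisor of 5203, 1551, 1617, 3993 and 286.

gcd(5203, 1551): 5203 = 3·1551 + 550; 1551 = 2·550 + 451; 550 = 1·451 + 99; 451 = 4·99 + 55; 99 = 1·55 + 44; 55 = 1·44 + 11; 44 = 4·11 + 0 → 11
gcd(11, 1617): 1617 = 147·11 + 0 → 11
gcd(11, 3993): 3993 = 363·11 + 0 → 11
gcd(11, 286): 286 = 26·11 + 0 → 11

11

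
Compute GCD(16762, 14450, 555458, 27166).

16762 = 2 · 17² · 29; 14450 = 2 · 5² · 17²; 555458 = 2 · 17² · 31²; 27166 = 2 · 17² · 47
gcd takes min exponent of each prime: 2 · 17² = 578

578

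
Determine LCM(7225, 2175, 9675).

81086175

lcm(7225, 2175) = 7225·2175/gcd = 15714375/25 = 628575
lcm(628575, 9675) = 628575·9675/gcd = 6081463125/75 = 81086175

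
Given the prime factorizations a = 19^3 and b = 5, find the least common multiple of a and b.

max exponent per prime: 5 · 19^3 = 34295

34295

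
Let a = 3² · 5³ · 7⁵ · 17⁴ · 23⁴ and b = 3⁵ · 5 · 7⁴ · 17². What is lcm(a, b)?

max exponent per prime: 3⁵ · 5³ · 7⁵ · 17⁴ · 23⁴ = 11932007461267532625

11932007461267532625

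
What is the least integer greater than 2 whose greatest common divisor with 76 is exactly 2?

76 = 2·38. Any x with gcd(x, 76) = 2 is a multiple of 2, say 2s, with s coprime to 38.
Need s > 2/2, so s ≥ 2. First s ≥ 2 with gcd(s, 38) = 1 is s = 3. Thus x = 2·3 = 6.

6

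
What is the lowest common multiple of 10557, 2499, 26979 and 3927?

130875129

10557 = 3³ · 17 · 23; 2499 = 3 · 7² · 17; 26979 = 3 · 17 · 23²; 3927 = 3 · 7 · 11 · 17
lcm takes max exponent of each prime: 3³ · 7² · 11 · 17 · 23² = 130875129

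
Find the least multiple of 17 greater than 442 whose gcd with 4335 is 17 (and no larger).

Multiples of 17 above 442: 17·27, 17·28, … . Need the cofactor coprime to 4335/17 = 255.
Checking s = 27, 28, … the first with gcd(s, 255) = 1 is s = 28, giving 476.

476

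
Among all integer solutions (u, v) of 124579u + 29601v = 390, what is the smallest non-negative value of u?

48

gcd(124579, 29601) = 13 (Euclid: 124579 = 4·29601 + 6175; 29601 = 4·6175 + 4901; 6175 = 1·4901 + 1274; 4901 = 3·1274 + 1079; 1274 = 1·1079 + 195; 1079 = 5·195 + 104; 195 = 1·104 + 91; 104 = 1·91 + 13; 91 = 7·13 + 0), and 13 | 390.
Extended Euclid: 124579·(-302) + 29601·(1271) = 13. Scale by 30: u₀ = -9060.
General solution u = u₀ + 2277t; reducing mod 2277 gives u = 48 (and v = -202).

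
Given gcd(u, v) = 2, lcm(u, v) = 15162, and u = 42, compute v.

722

u·v = gcd·lcm = 2·15162 = 30324, so v = 30324/42 = 722.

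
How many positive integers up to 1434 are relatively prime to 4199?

1180

4199 = 13·17·19. Inclusion–exclusion on these primes:
1434 − ⌊1434/13⌋ − ⌊1434/17⌋ − ⌊1434/19⌋ + ⌊1434/221⌋ + ⌊1434/247⌋ + ⌊1434/323⌋ − ⌊1434/4199⌋ = 1180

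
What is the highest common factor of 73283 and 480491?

361

Euclid: 480491 = 6·73283 + 40793; 73283 = 1·40793 + 32490; 40793 = 1·32490 + 8303; 32490 = 3·8303 + 7581; 8303 = 1·7581 + 722; 7581 = 10·722 + 361; 722 = 2·361 + 0. Last nonzero remainder: 361.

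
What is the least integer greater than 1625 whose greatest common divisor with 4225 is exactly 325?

gcd(m, 4225) = 325 forces 325 | m; write m = 325s. Then gcd(325s, 325·13) = 325·gcd(s, 13), so need gcd(s, 13) = 1.
325s > 1625 gives s ≥ 6. The least s ≥ 6 coprime to 13 is 6, so m = 325·6 = 1950.

1950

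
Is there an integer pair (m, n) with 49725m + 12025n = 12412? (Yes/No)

gcd(49725, 12025): 49725 = 4·12025 + 1625; 12025 = 7·1625 + 650; 1625 = 2·650 + 325; 650 = 2·325 + 0 → 325
325 does not divide 12412, so a solution does not exist.

No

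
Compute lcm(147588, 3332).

2508996

147588 = 2² · 3 · 7² · 251; 3332 = 2² · 7² · 17
max exponents: 2² · 3 · 7² · 17 · 251 = 2508996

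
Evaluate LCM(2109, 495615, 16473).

2109 = 3 · 19 · 37; 495615 = 3 · 5 · 19 · 37 · 47; 16473 = 3 · 17² · 19
lcm takes max exponent of each prime: 3 · 5 · 17² · 19 · 37 · 47 = 143232735

143232735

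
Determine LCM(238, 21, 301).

30702

238 = 2 · 7 · 17; 21 = 3 · 7; 301 = 7 · 43
lcm takes max exponent of each prime: 2 · 3 · 7 · 17 · 43 = 30702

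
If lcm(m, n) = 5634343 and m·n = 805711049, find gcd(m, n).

143

gcd·lcm = product, so gcd = 805711049/5634343 = 143.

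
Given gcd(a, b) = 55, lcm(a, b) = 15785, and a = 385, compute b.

Using ab = gcd(a,b)·lcm(a,b) = 55·15785 = 868175, we get b = 868175/385 = 2255.

2255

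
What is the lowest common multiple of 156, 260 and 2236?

lcm(156, 260) = 156·260/gcd = 40560/52 = 780
lcm(780, 2236) = 780·2236/gcd = 1744080/52 = 33540

33540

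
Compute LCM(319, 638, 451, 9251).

lcm(319, 638) = 319·638/gcd = 203522/319 = 638
lcm(638, 451) = 638·451/gcd = 287738/11 = 26158
lcm(26158, 9251) = 26158·9251/gcd = 241987658/319 = 758582

758582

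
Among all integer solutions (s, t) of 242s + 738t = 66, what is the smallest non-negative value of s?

168

Euclid: 738 = 3·242 + 12; 242 = 20·12 + 2; 12 = 6·2 + 0 → gcd = 2; 66 = 2·33.
Back-substitution yields 242·(61) + 738·(-20) = 2, so one solution is s = 61·33 = 2013, t = -20·33 = -660.
Solutions in s differ by 738/2 = 369; the one in [0, 369) is 2013 mod 369 = 168.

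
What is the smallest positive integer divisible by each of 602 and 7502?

2258102

gcd first: 7502 = 12·602 + 278; 602 = 2·278 + 46; 278 = 6·46 + 2; 46 = 23·2 + 0 → gcd = 2
lcm = 602·7502/gcd = 4516204/2 = 2258102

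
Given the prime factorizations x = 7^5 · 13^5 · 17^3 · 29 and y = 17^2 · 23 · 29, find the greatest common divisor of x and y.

8381

min exponent per shared prime: 17^2 · 29 = 8381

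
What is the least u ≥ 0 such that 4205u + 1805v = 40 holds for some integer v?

Euclid: 4205 = 2·1805 + 595; 1805 = 3·595 + 20; 595 = 29·20 + 15; 20 = 1·15 + 5; 15 = 3·5 + 0 → gcd = 5; 40 = 5·8.
Back-substitution yields 4205·(-91) + 1805·(212) = 5, so one solution is u = -91·8 = -728, v = 212·8 = 1696.
Solutions in u differ by 1805/5 = 361; the one in [0, 361) is -728 mod 361 = 355.

355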